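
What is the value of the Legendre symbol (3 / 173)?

-1

Reciprocity: 3 ≡ 3 and 173 ≡ 1 (mod 4), so (3/173) = +(173/3).
Reduce top mod 3: now compute (2/3).
Pull out 2: since 3 ≡ 3 (mod 8), (2/3) = -1.
Reached (1/3) = 1. Collecting the sign flips along the way, the symbol is -1.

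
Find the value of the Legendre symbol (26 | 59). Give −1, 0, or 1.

1

Pull out 2: since 59 ≡ 3 (mod 8), (2/59) = -1.
Reciprocity: 13 ≡ 1 and 59 ≡ 3 (mod 4), so (13/59) = +(59/13).
Reduce top mod 13: now compute (7/13).
Reciprocity: 7 ≡ 3 and 13 ≡ 1 (mod 4), so (7/13) = +(13/7).
Reduce top mod 7: now compute (6/7).
Pull out 2: since 7 ≡ 7 (mod 8), (2/7) = +1.
Reciprocity: 3 ≡ 3 and 7 ≡ 3 (mod 4), so (3/7) = −(7/3).
Reduce top mod 3: now compute (1/3).
Reached (1/3) = 1. Collecting the sign flips along the way, the symbol is +1.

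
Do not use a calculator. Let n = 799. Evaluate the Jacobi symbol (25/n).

Reciprocity: 25 ≡ 1 and 799 ≡ 3 (mod 4), so (25/799) = +(799/25).
Reduce top mod 25: now compute (24/25).
Pull out 2^3: since 25 ≡ 1 (mod 8), (2/25) = +1, so (2/25)^3 = +1.
Reciprocity: 3 ≡ 3 and 25 ≡ 1 (mod 4), so (3/25) = +(25/3).
Reduce top mod 3: now compute (1/3).
Reached (1/3) = 1. Collecting the sign flips along the way, the symbol is +1.

1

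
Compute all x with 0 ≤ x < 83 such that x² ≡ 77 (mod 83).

Since 83 ≡ 3 (mod 4), a square root of 77 is 77^((83+1)/4) = 77^21 mod 83.
Repeated squaring: 77^2≡36, 77^4≡51, 77^8≡28, 77^16≡37 (mod 83).
77^21 = 77^(16+4+1) ≡ 49 (mod 83).
Check: 49² = 2401 ≡ 77 (mod 83). The two roots are 34 and 49.

34, 49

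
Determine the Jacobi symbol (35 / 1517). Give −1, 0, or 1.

1

Reciprocity: 35 ≡ 3 and 1517 ≡ 1 (mod 4), so (35/1517) = +(1517/35).
Reduce top mod 35: now compute (12/35).
Pull out 2^2: since 35 ≡ 3 (mod 8), (2/35) = -1, so (2/35)^2 = +1.
Reciprocity: 3 ≡ 3 and 35 ≡ 3 (mod 4), so (3/35) = −(35/3).
Reduce top mod 3: now compute (2/3).
Pull out 2: since 3 ≡ 3 (mod 8), (2/3) = -1.
Reached (1/3) = 1. Collecting the sign flips along the way, the symbol is +1.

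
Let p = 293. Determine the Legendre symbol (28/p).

-1

Pull out 2^2: since 293 ≡ 5 (mod 8), (2/293) = -1, so (2/293)^2 = +1.
Reciprocity: 7 ≡ 3 and 293 ≡ 1 (mod 4), so (7/293) = +(293/7).
Reduce top mod 7: now compute (6/7).
Pull out 2: since 7 ≡ 7 (mod 8), (2/7) = +1.
Reciprocity: 3 ≡ 3 and 7 ≡ 3 (mod 4), so (3/7) = −(7/3).
Reduce top mod 3: now compute (1/3).
Reached (1/3) = 1. Collecting the sign flips along the way, the symbol is -1.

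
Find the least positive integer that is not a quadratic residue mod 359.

(2/359) = +1, so 2 is a residue.
(3/359) = +1, so 3 is a residue.
(4/359) = +1, so 4 is a residue.
(5/359) = +1, so 5 is a residue.
(6/359) = +1, so 6 is a residue.
(7/359) = −1, so 7 is the smallest positive non-residue mod 359.

7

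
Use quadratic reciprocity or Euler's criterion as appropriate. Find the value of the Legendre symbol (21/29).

Reciprocity: 21 ≡ 1 and 29 ≡ 1 (mod 4), so (21/29) = +(29/21).
Reduce top mod 21: now compute (8/21).
Pull out 2^3: since 21 ≡ 5 (mod 8), (2/21) = -1, so (2/21)^3 = -1.
Reached (1/21) = 1. Collecting the sign flips along the way, the symbol is -1.

-1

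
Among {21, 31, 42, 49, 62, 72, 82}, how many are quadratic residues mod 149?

4

(21/149) = -1 → non-residue.
(31/149) = +1 → QR.
(42/149) = +1 → QR.
(49/149) = +1 → QR.
(62/149) = -1 → non-residue.
(72/149) = -1 → non-residue.
(82/149) = +1 → QR.
Total quadratic residues among the 7: 4.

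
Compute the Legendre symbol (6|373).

-1

Euler's criterion: (6/373) ≡ 6^186 (mod 373).
6^2 ≡ 36 (mod 373)
6^4 ≡ 177 (mod 373)
6^8 ≡ 370 (mod 373)
6^16 ≡ 9 (mod 373)
6^32 ≡ 81 (mod 373)
6^64 ≡ 220 (mod 373)
6^128 ≡ 283 (mod 373)
6^186 = 6^(128+32+16+8+2) ≡ 372 (mod 373).
Result is 372 ≡ −1, so (6/373) = −1.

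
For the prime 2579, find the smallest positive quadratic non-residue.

(2/2579) = −1, so 2 is the smallest positive non-residue mod 2579.

2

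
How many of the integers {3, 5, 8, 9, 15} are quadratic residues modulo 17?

(3/17) = -1 → non-residue.
(5/17) = -1 → non-residue.
(8/17) = +1 → QR.
(9/17) = +1 → QR.
(15/17) = +1 → QR.
Total quadratic residues among the 5: 3.

3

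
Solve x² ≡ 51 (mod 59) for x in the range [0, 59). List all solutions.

Since 59 ≡ 3 (mod 4), a square root of 51 is 51^((59+1)/4) = 51^15 mod 59.
Repeated squaring: 51^2≡5, 51^4≡25, 51^8≡35 (mod 59).
51^15 = 51^(8+4+2+1) ≡ 46 (mod 59).
Check: 46² = 2116 ≡ 51 (mod 59). The two roots are 13 and 46.

13, 46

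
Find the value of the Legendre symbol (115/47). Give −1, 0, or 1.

1

Euler's criterion: (115/47) ≡ 21^23 (mod 47).
21^2 ≡ 18 (mod 47)
21^4 ≡ 42 (mod 47)
21^8 ≡ 25 (mod 47)
21^16 ≡ 14 (mod 47)
21^23 = 21^(16+4+2+1) ≡ 1 (mod 47).
Result is 1, so (115/47) = 1.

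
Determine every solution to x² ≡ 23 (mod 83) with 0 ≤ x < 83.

Since 83 ≡ 3 (mod 4), a square root of 23 is 23^((83+1)/4) = 23^21 mod 83.
Repeated squaring: 23^2≡31, 23^4≡48, 23^8≡63, 23^16≡68 (mod 83).
23^21 = 23^(16+4+1) ≡ 40 (mod 83).
Check: 40² = 1600 ≡ 23 (mod 83). The two roots are 40 and 43.

40, 43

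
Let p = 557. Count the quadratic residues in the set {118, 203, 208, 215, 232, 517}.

2

(118/557) = -1 → non-residue.
(203/557) = +1 → QR.
(208/557) = -1 → non-residue.
(215/557) = -1 → non-residue.
(232/557) = -1 → non-residue.
(517/557) = +1 → QR.
Total quadratic residues among the 6: 2.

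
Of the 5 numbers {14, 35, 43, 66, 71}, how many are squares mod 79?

(14/79) = -1 → non-residue.
(35/79) = -1 → non-residue.
(43/79) = -1 → non-residue.
(66/79) = -1 → non-residue.
(71/79) = -1 → non-residue.
Total quadratic residues among the 5: 0.

0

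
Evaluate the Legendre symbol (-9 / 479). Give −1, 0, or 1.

-1

Euler's criterion: (-9/479) ≡ 470^239 (mod 479).
470^2 ≡ 81 (mod 479)
470^4 ≡ 334 (mod 479)
470^8 ≡ 428 (mod 479)
470^16 ≡ 206 (mod 479)
470^32 ≡ 284 (mod 479)
470^64 ≡ 184 (mod 479)
470^128 ≡ 326 (mod 479)
470^239 = 470^(128+64+32+8+4+2+1) ≡ 478 (mod 479).
Result is 478 ≡ −1, so (-9/479) = −1.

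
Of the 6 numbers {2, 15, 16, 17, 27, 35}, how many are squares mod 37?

2

(2/37) = -1 → non-residue.
(15/37) = -1 → non-residue.
(16/37) = +1 → QR.
(17/37) = -1 → non-residue.
(27/37) = +1 → QR.
(35/37) = -1 → non-residue.
Total quadratic residues among the 6: 2.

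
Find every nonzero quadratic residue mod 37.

1 3 4 7 9 10 11 12 16 21 25 26 27 28 30 33 34 36

Square k = 1,…,18 (k and 37−k give the same square):
1²=1, 2²=4, 3²=9, 4²=16, 5²=25, 6²=36, 7²≡12, 8²≡27, 9²≡7, 10²≡26, 11²≡10, 12²≡33, 13²≡21, 14²≡11, 15²≡3, 16²≡34, 17²≡30, 18²≡28 (mod 37).
So the quadratic residues mod 37 are {1, 3, 4, 7, 9, 10, 11, 12, 16, 21, 25, 26, 27, 28, 30, 33, 34, 36}.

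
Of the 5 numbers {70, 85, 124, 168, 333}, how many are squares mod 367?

(70/367) = -1 → non-residue.
(85/367) = +1 → QR.
(124/367) = +1 → QR.
(168/367) = -1 → non-residue.
(333/367) = +1 → QR.
Total quadratic residues among the 5: 3.

3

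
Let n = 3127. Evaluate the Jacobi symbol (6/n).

-1

Pull out 2: since 3127 ≡ 7 (mod 8), (2/3127) = +1.
Reciprocity: 3 ≡ 3 and 3127 ≡ 3 (mod 4), so (3/3127) = −(3127/3).
Reduce top mod 3: now compute (1/3).
Reached (1/3) = 1. Collecting the sign flips along the way, the symbol is -1.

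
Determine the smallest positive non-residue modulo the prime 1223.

(2/1223) = +1, so 2 is a residue.
(3/1223) = +1, so 3 is a residue.
(4/1223) = +1, so 4 is a residue.
(5/1223) = −1, so 5 is the smallest positive non-residue mod 1223.

5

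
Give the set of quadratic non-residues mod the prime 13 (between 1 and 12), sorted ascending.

2, 5, 6, 7, 8, 11

Square k = 1,…,6 (k and 13−k give the same square):
1²=1, 2²=4, 3²=9, 4²≡3, 5²≡12, 6²≡10 (mod 13).
The residues are {1, 3, 4, 9, 10, 12}; the non-residues are the remaining 6 nonzero classes.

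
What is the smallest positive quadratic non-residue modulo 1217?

3

(2/1217) = +1, so 2 is a residue.
(3/1217) = −1, so 3 is the smallest positive non-residue mod 1217.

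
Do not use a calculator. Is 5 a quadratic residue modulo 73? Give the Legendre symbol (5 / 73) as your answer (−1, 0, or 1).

Reciprocity: 5 ≡ 1 and 73 ≡ 1 (mod 4), so (5/73) = +(73/5).
Reduce top mod 5: now compute (3/5).
Reciprocity: 3 ≡ 3 and 5 ≡ 1 (mod 4), so (3/5) = +(5/3).
Reduce top mod 3: now compute (2/3).
Pull out 2: since 3 ≡ 3 (mod 8), (2/3) = -1.
Reached (1/3) = 1. Collecting the sign flips along the way, the symbol is -1.

-1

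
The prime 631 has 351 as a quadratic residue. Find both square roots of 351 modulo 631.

Since 631 ≡ 3 (mod 4), a square root of 351 is 351^((631+1)/4) = 351^158 mod 631.
Repeated squaring: 351^2≡156, 351^4≡358, 351^8≡71, 351^16≡624, 351^32≡49, 351^64≡508, 351^128≡616 (mod 631).
351^158 = 351^(128+16+8+4+2) ≡ 420 (mod 631).
Check: 420² = 176400 ≡ 351 (mod 631). The two roots are 211 and 420.

211, 420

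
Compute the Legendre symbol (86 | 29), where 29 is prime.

1

First reduce: 86 ≡ 28 (mod 29).
Pull out 2^2: since 29 ≡ 5 (mod 8), (2/29) = -1, so (2/29)^2 = +1.
Reciprocity: 7 ≡ 3 and 29 ≡ 1 (mod 4), so (7/29) = +(29/7).
Reduce top mod 7: now compute (1/7).
Reached (1/7) = 1. Collecting the sign flips along the way, the symbol is +1.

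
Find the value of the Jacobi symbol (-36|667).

First reduce: -36 ≡ 631 (mod 667).
Reciprocity: 631 ≡ 3 and 667 ≡ 3 (mod 4), so (631/667) = −(667/631).
Reduce top mod 631: now compute (36/631).
Pull out 2^2: since 631 ≡ 7 (mod 8), (2/631) = +1, so (2/631)^2 = +1.
Reciprocity: 9 ≡ 1 and 631 ≡ 3 (mod 4), so (9/631) = +(631/9).
Reduce top mod 9: now compute (1/9).
Reached (1/9) = 1. Collecting the sign flips along the way, the symbol is -1.

-1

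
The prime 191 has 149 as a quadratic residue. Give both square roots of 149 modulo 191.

63, 128

Since 191 ≡ 3 (mod 4), a square root of 149 is 149^((191+1)/4) = 149^48 mod 191.
Repeated squaring: 149^2≡45, 149^4≡115, 149^8≡46, 149^16≡15, 149^32≡34 (mod 191).
149^48 = 149^(32+16) ≡ 128 (mod 191).
Check: 128² = 16384 ≡ 149 (mod 191). The two roots are 63 and 128.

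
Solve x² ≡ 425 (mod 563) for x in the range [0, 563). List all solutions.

Since 563 ≡ 3 (mod 4), a square root of 425 is 425^((563+1)/4) = 425^141 mod 563.
Repeated squaring: 425^2≡465, 425^4≡33, 425^8≡526, 425^16≡243, 425^32≡497, 425^64≡415, 425^128≡510 (mod 563).
425^141 = 425^(128+8+4+1) ≡ 475 (mod 563).
Check: 475² = 225625 ≡ 425 (mod 563). The two roots are 88 and 475.

88, 475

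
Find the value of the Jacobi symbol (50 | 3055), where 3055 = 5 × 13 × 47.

0

Pull out 2: since 3055 ≡ 7 (mod 8), (2/3055) = +1.
Reciprocity: 25 ≡ 1 and 3055 ≡ 3 (mod 4), so (25/3055) = +(3055/25).
Reduce top mod 25: now compute (5/25).
Reciprocity: 5 ≡ 1 and 25 ≡ 1 (mod 4), so (5/25) = +(25/5).
Reduce top mod 5: now compute (0/5).
Top reduces to 0: gcd > 1, so the symbol is 0.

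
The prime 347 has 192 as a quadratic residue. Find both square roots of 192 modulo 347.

66, 281

Since 347 ≡ 3 (mod 4), a square root of 192 is 192^((347+1)/4) = 192^87 mod 347.
Repeated squaring: 192^2≡82, 192^4≡131, 192^8≡158, 192^16≡327, 192^32≡53, 192^64≡33 (mod 347).
192^87 = 192^(64+16+4+2+1) ≡ 281 (mod 347).
Check: 281² = 78961 ≡ 192 (mod 347). The two roots are 66 and 281.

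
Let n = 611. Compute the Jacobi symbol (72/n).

Pull out 2^3: since 611 ≡ 3 (mod 8), (2/611) = -1, so (2/611)^3 = -1.
Reciprocity: 9 ≡ 1 and 611 ≡ 3 (mod 4), so (9/611) = +(611/9).
Reduce top mod 9: now compute (8/9).
Pull out 2^3: since 9 ≡ 1 (mod 8), (2/9) = +1, so (2/9)^3 = +1.
Reached (1/9) = 1. Collecting the sign flips along the way, the symbol is -1.

-1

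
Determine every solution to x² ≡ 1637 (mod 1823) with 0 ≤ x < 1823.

521, 1302

Since 1823 ≡ 3 (mod 4), a square root of 1637 is 1637^((1823+1)/4) = 1637^456 mod 1823.
Repeated squaring: 1637^2≡1782, 1637^4≡1681, 1637^8≡111, 1637^16≡1383, 1637^32≡362, 1637^64≡1611, 1637^128≡1192, 1637^256≡747 (mod 1823).
1637^456 = 1637^(256+128+64+8) ≡ 521 (mod 1823).
Check: 521² = 271441 ≡ 1637 (mod 1823). The two roots are 521 and 1302.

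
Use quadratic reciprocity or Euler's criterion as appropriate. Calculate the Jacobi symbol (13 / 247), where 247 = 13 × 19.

0

Reciprocity: 13 ≡ 1 and 247 ≡ 3 (mod 4), so (13/247) = +(247/13).
Reduce top mod 13: now compute (0/13).
Top reduces to 0: gcd > 1, so the symbol is 0.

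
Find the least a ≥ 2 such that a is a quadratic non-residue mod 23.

(2/23) = +1, so 2 is a residue.
(3/23) = +1, so 3 is a residue.
(4/23) = +1, so 4 is a residue.
(5/23) = −1, so 5 is the smallest positive non-residue mod 23.

5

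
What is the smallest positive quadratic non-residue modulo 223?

3

(2/223) = +1, so 2 is a residue.
(3/223) = −1, so 3 is the smallest positive non-residue mod 223.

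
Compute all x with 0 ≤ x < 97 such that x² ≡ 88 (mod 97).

31, 66

97 ≡ 1 (mod 4), so we find a root by search.
Trying successive values, 31² = 961 ≡ 88 (mod 97). The other root is 97 − 31 = 66.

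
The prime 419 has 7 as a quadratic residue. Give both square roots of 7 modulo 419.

114, 305

Since 419 ≡ 3 (mod 4), a square root of 7 is 7^((419+1)/4) = 7^105 mod 419.
Repeated squaring: 7^2≡49, 7^4≡306, 7^8≡199, 7^16≡215, 7^32≡135, 7^64≡208 (mod 419).
7^105 = 7^(64+32+8+1) ≡ 114 (mod 419).
Check: 114² = 12996 ≡ 7 (mod 419). The two roots are 114 and 305.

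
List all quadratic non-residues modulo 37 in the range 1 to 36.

2, 5, 6, 8, 13, 14, 15, 17, 18, 19, 20, 22, 23, 24, 29, 31, 32, 35

Square k = 1,…,18 (k and 37−k give the same square):
1²=1, 2²=4, 3²=9, 4²=16, 5²=25, 6²=36, 7²≡12, 8²≡27, 9²≡7, 10²≡26, 11²≡10, 12²≡33, 13²≡21, 14²≡11, 15²≡3, 16²≡34, 17²≡30, 18²≡28 (mod 37).
The residues are {1, 3, 4, 7, 9, 10, 11, 12, 16, 21, 25, 26, 27, 28, 30, 33, 34, 36}; the non-residues are the remaining 18 nonzero classes.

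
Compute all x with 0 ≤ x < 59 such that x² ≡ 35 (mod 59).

Since 59 ≡ 3 (mod 4), a square root of 35 is 35^((59+1)/4) = 35^15 mod 59.
Repeated squaring: 35^2≡45, 35^4≡19, 35^8≡7 (mod 59).
35^15 = 35^(8+4+2+1) ≡ 25 (mod 59).
Check: 25² = 625 ≡ 35 (mod 59). The two roots are 25 and 34.

25, 34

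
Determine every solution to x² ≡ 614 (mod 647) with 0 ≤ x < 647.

Since 647 ≡ 3 (mod 4), a square root of 614 is 614^((647+1)/4) = 614^162 mod 647.
Repeated squaring: 614^2≡442, 614^4≡617, 614^8≡253, 614^16≡603, 614^32≡642, 614^64≡25, 614^128≡625 (mod 647).
614^162 = 614^(128+32+2) ≡ 95 (mod 647).
Check: 95² = 9025 ≡ 614 (mod 647). The two roots are 95 and 552.

95, 552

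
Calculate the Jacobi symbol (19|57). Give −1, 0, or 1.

0

Reciprocity: 19 ≡ 3 and 57 ≡ 1 (mod 4), so (19/57) = +(57/19).
Reduce top mod 19: now compute (0/19).
Top reduces to 0: gcd > 1, so the symbol is 0.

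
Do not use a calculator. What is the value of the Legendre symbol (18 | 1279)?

Pull out 2: since 1279 ≡ 7 (mod 8), (2/1279) = +1.
Reciprocity: 9 ≡ 1 and 1279 ≡ 3 (mod 4), so (9/1279) = +(1279/9).
Reduce top mod 9: now compute (1/9).
Reached (1/9) = 1. Collecting the sign flips along the way, the symbol is +1.

1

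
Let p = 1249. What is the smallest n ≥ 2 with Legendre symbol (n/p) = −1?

7

(2/1249) = +1, so 2 is a residue.
(3/1249) = +1, so 3 is a residue.
(4/1249) = +1, so 4 is a residue.
(5/1249) = +1, so 5 is a residue.
(6/1249) = +1, so 6 is a residue.
(7/1249) = −1, so 7 is the smallest positive non-residue mod 1249.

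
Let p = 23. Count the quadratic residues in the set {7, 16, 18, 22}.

(7/23) = -1 → non-residue.
(16/23) = +1 → QR.
(18/23) = +1 → QR.
(22/23) = -1 → non-residue.
Total quadratic residues among the 4: 2.

2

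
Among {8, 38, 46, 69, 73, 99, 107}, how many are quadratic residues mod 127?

(8/127) = +1 → QR.
(38/127) = +1 → QR.
(46/127) = -1 → non-residue.
(69/127) = +1 → QR.
(73/127) = +1 → QR.
(99/127) = +1 → QR.
(107/127) = +1 → QR.
Total quadratic residues among the 7: 6.

6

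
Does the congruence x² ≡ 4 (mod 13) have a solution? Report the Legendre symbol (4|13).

1

Pull out 2^2: since 13 ≡ 5 (mod 8), (2/13) = -1, so (2/13)^2 = +1.
Reached (1/13) = 1. Collecting the sign flips along the way, the symbol is +1.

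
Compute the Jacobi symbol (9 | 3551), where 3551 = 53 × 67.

Reciprocity: 9 ≡ 1 and 3551 ≡ 3 (mod 4), so (9/3551) = +(3551/9).
Reduce top mod 9: now compute (5/9).
Reciprocity: 5 ≡ 1 and 9 ≡ 1 (mod 4), so (5/9) = +(9/5).
Reduce top mod 5: now compute (4/5).
Pull out 2^2: since 5 ≡ 5 (mod 8), (2/5) = -1, so (2/5)^2 = +1.
Reached (1/5) = 1. Collecting the sign flips along the way, the symbol is +1.

1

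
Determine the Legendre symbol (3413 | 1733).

1

First reduce: 3413 ≡ 1680 (mod 1733).
Pull out 2^4: since 1733 ≡ 5 (mod 8), (2/1733) = -1, so (2/1733)^4 = +1.
Reciprocity: 105 ≡ 1 and 1733 ≡ 1 (mod 4), so (105/1733) = +(1733/105).
Reduce top mod 105: now compute (53/105).
Reciprocity: 53 ≡ 1 and 105 ≡ 1 (mod 4), so (53/105) = +(105/53).
Reduce top mod 53: now compute (52/53).
Pull out 2^2: since 53 ≡ 5 (mod 8), (2/53) = -1, so (2/53)^2 = +1.
Reciprocity: 13 ≡ 1 and 53 ≡ 1 (mod 4), so (13/53) = +(53/13).
Reduce top mod 13: now compute (1/13).
Reached (1/13) = 1. Collecting the sign flips along the way, the symbol is +1.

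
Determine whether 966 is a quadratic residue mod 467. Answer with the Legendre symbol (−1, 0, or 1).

First reduce: 966 ≡ 32 (mod 467).
Pull out 2^5: since 467 ≡ 3 (mod 8), (2/467) = -1, so (2/467)^5 = -1.
Reached (1/467) = 1. Collecting the sign flips along the way, the symbol is -1.

-1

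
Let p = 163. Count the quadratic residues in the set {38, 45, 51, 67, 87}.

3

(38/163) = +1 → QR.
(45/163) = -1 → non-residue.
(51/163) = +1 → QR.
(67/163) = -1 → non-residue.
(87/163) = +1 → QR.
Total quadratic residues among the 5: 3.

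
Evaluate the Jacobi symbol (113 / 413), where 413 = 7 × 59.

Reciprocity: 113 ≡ 1 and 413 ≡ 1 (mod 4), so (113/413) = +(413/113).
Reduce top mod 113: now compute (74/113).
Pull out 2: since 113 ≡ 1 (mod 8), (2/113) = +1.
Reciprocity: 37 ≡ 1 and 113 ≡ 1 (mod 4), so (37/113) = +(113/37).
Reduce top mod 37: now compute (2/37).
Pull out 2: since 37 ≡ 5 (mod 8), (2/37) = -1.
Reached (1/37) = 1. Collecting the sign flips along the way, the symbol is -1.

-1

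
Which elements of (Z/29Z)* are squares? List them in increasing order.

1, 4, 5, 6, 7, 9, 13, 16, 20, 22, 23, 24, 25, 28

Square k = 1,…,14 (k and 29−k give the same square):
1²=1, 2²=4, 3²=9, 4²=16, 5²=25, 6²≡7, 7²≡20, 8²≡6, 9²≡23, 10²≡13, 11²≡5, 12²≡28, 13²≡24, 14²≡22 (mod 29).
So the quadratic residues mod 29 are {1, 4, 5, 6, 7, 9, 13, 16, 20, 22, 23, 24, 25, 28}.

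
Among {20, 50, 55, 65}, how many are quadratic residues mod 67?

(20/67) = -1 → non-residue.
(50/67) = -1 → non-residue.
(55/67) = +1 → QR.
(65/67) = +1 → QR.
Total quadratic residues among the 4: 2.

2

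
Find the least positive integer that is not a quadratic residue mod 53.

(2/53) = −1, so 2 is the smallest positive non-residue mod 53.

2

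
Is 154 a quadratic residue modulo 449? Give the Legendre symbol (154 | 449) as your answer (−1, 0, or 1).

Pull out 2: since 449 ≡ 1 (mod 8), (2/449) = +1.
Reciprocity: 77 ≡ 1 and 449 ≡ 1 (mod 4), so (77/449) = +(449/77).
Reduce top mod 77: now compute (64/77).
Pull out 2^6: since 77 ≡ 5 (mod 8), (2/77) = -1, so (2/77)^6 = +1.
Reached (1/77) = 1. Collecting the sign flips along the way, the symbol is +1.

1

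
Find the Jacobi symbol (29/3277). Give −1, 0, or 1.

Reciprocity: 29 ≡ 1 and 3277 ≡ 1 (mod 4), so (29/3277) = +(3277/29).
Reduce top mod 29: now compute (0/29).
Top reduces to 0: gcd > 1, so the symbol is 0.

0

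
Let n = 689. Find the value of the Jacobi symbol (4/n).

Pull out 2^2: since 689 ≡ 1 (mod 8), (2/689) = +1, so (2/689)^2 = +1.
Reached (1/689) = 1. Collecting the sign flips along the way, the symbol is +1.

1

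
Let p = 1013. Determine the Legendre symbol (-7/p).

Euler's criterion: (-7/1013) ≡ 1006^506 (mod 1013).
1006^2 ≡ 49 (mod 1013)
1006^4 ≡ 375 (mod 1013)
1006^8 ≡ 831 (mod 1013)
1006^16 ≡ 708 (mod 1013)
1006^32 ≡ 842 (mod 1013)
1006^64 ≡ 877 (mod 1013)
1006^128 ≡ 262 (mod 1013)
1006^256 ≡ 773 (mod 1013)
1006^506 = 1006^(256+128+64+32+16+8+2) ≡ 1012 (mod 1013).
Result is 1012 ≡ −1, so (-7/1013) = −1.

-1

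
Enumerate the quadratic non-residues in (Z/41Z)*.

3 6 7 11 12 13 14 15 17 19 22 24 26 27 28 29 30 34 35 38

Square k = 1,…,20 (k and 41−k give the same square):
1²=1, 2²=4, 3²=9, 4²=16, 5²=25, 6²=36, 7²≡8, 8²≡23, 9²≡40, 10²≡18, 11²≡39, 12²≡21, 13²≡5, 14²≡32, 15²≡20, 16²≡10, 17²≡2, 18²≡37, 19²≡33, 20²≡31 (mod 41).
The residues are {1, 2, 4, 5, 8, 9, 10, 16, 18, 20, 21, 23, 25, 31, 32, 33, 36, 37, 39, 40}; the non-residues are the remaining 20 nonzero classes.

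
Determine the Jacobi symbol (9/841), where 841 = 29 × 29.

Reciprocity: 9 ≡ 1 and 841 ≡ 1 (mod 4), so (9/841) = +(841/9).
Reduce top mod 9: now compute (4/9).
Pull out 2^2: since 9 ≡ 1 (mod 8), (2/9) = +1, so (2/9)^2 = +1.
Reached (1/9) = 1. Collecting the sign flips along the way, the symbol is +1.

1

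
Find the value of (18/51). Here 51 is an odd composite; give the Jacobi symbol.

Pull out 2: since 51 ≡ 3 (mod 8), (2/51) = -1.
Reciprocity: 9 ≡ 1 and 51 ≡ 3 (mod 4), so (9/51) = +(51/9).
Reduce top mod 9: now compute (6/9).
Pull out 2: since 9 ≡ 1 (mod 8), (2/9) = +1.
Reciprocity: 3 ≡ 3 and 9 ≡ 1 (mod 4), so (3/9) = +(9/3).
Reduce top mod 3: now compute (0/3).
Top reduces to 0: gcd > 1, so the symbol is 0.

0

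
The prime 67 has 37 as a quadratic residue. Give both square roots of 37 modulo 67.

29, 38

Since 67 ≡ 3 (mod 4), a square root of 37 is 37^((67+1)/4) = 37^17 mod 67.
Repeated squaring: 37^2≡29, 37^4≡37, 37^8≡29, 37^16≡37 (mod 67).
37^17 = 37^(16+1) ≡ 29 (mod 67).
Check: 29² = 841 ≡ 37 (mod 67). The two roots are 29 and 38.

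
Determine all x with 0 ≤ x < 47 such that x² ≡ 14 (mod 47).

22, 25

Since 47 ≡ 3 (mod 4), a square root of 14 is 14^((47+1)/4) = 14^12 mod 47.
Repeated squaring: 14^2≡8, 14^4≡17, 14^8≡7 (mod 47).
14^12 = 14^(8+4) ≡ 25 (mod 47).
Check: 25² = 625 ≡ 14 (mod 47). The two roots are 22 and 25.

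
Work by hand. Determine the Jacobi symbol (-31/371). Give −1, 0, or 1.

-1

First reduce: -31 ≡ 340 (mod 371).
Pull out 2^2: since 371 ≡ 3 (mod 8), (2/371) = -1, so (2/371)^2 = +1.
Reciprocity: 85 ≡ 1 and 371 ≡ 3 (mod 4), so (85/371) = +(371/85).
Reduce top mod 85: now compute (31/85).
Reciprocity: 31 ≡ 3 and 85 ≡ 1 (mod 4), so (31/85) = +(85/31).
Reduce top mod 31: now compute (23/31).
Reciprocity: 23 ≡ 3 and 31 ≡ 3 (mod 4), so (23/31) = −(31/23).
Reduce top mod 23: now compute (8/23).
Pull out 2^3: since 23 ≡ 7 (mod 8), (2/23) = +1, so (2/23)^3 = +1.
Reached (1/23) = 1. Collecting the sign flips along the way, the symbol is -1.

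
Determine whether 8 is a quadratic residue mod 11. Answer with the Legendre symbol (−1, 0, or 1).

Euler's criterion: (8/11) ≡ 8^5 (mod 11).
8^2 ≡ 9 (mod 11)
8^4 ≡ 4 (mod 11)
8^5 = 8^(4+1) ≡ 10 (mod 11).
Result is 10 ≡ −1, so (8/11) = −1.

-1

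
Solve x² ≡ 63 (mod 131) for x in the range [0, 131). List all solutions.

60, 71

Since 131 ≡ 3 (mod 4), a square root of 63 is 63^((131+1)/4) = 63^33 mod 131.
Repeated squaring: 63^2≡39, 63^4≡80, 63^8≡112, 63^16≡99, 63^32≡107 (mod 131).
63^33 = 63^(32+1) ≡ 60 (mod 131).
Check: 60² = 3600 ≡ 63 (mod 131). The two roots are 60 and 71.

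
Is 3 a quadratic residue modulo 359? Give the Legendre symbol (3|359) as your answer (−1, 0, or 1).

1

Euler's criterion: (3/359) ≡ 3^179 (mod 359).
3^2 ≡ 9 (mod 359)
3^4 ≡ 81 (mod 359)
3^8 ≡ 99 (mod 359)
3^16 ≡ 108 (mod 359)
3^32 ≡ 176 (mod 359)
3^64 ≡ 102 (mod 359)
3^128 ≡ 352 (mod 359)
3^179 = 3^(128+32+16+2+1) ≡ 1 (mod 359).
Result is 1, so (3/359) = 1.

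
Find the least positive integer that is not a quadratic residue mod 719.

11

(2/719) = +1, so 2 is a residue.
(3/719) = +1, so 3 is a residue.
(4/719) = +1, so 4 is a residue.
(5/719) = +1, so 5 is a residue.
(6/719) = +1, so 6 is a residue.
(7/719) = +1, so 7 is a residue.
(8/719) = +1, so 8 is a residue.
(9/719) = +1, so 9 is a residue.
(10/719) = +1, so 10 is a residue.
(11/719) = −1, so 11 is the smallest positive non-residue mod 719.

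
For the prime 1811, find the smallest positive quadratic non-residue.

(2/1811) = −1, so 2 is the smallest positive non-residue mod 1811.

2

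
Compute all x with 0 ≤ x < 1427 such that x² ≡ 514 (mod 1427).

Since 1427 ≡ 3 (mod 4), a square root of 514 is 514^((1427+1)/4) = 514^357 mod 1427.
Repeated squaring: 514^2≡201, 514^4≡445, 514^8≡1099, 514^16≡559, 514^32≡1395, 514^64≡1024, 514^128≡1158, 514^256≡1011 (mod 1427).
514^357 = 514^(256+64+32+4+1) ≡ 365 (mod 1427).
Check: 365² = 133225 ≡ 514 (mod 1427). The two roots are 365 and 1062.

365, 1062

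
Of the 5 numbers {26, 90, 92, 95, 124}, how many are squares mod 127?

(26/127) = +1 → QR.
(90/127) = -1 → non-residue.
(92/127) = -1 → non-residue.
(95/127) = -1 → non-residue.
(124/127) = +1 → QR.
Total quadratic residues among the 5: 2.

2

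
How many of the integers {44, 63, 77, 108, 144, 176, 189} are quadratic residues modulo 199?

2

(44/199) = -1 → non-residue.
(63/199) = +1 → QR.
(77/199) = -1 → non-residue.
(108/199) = -1 → non-residue.
(144/199) = +1 → QR.
(176/199) = -1 → non-residue.
(189/199) = -1 → non-residue.
Total quadratic residues among the 7: 2.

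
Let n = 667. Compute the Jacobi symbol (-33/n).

First reduce: -33 ≡ 634 (mod 667).
Pull out 2: since 667 ≡ 3 (mod 8), (2/667) = -1.
Reciprocity: 317 ≡ 1 and 667 ≡ 3 (mod 4), so (317/667) = +(667/317).
Reduce top mod 317: now compute (33/317).
Reciprocity: 33 ≡ 1 and 317 ≡ 1 (mod 4), so (33/317) = +(317/33).
Reduce top mod 33: now compute (20/33).
Pull out 2^2: since 33 ≡ 1 (mod 8), (2/33) = +1, so (2/33)^2 = +1.
Reciprocity: 5 ≡ 1 and 33 ≡ 1 (mod 4), so (5/33) = +(33/5).
Reduce top mod 5: now compute (3/5).
Reciprocity: 3 ≡ 3 and 5 ≡ 1 (mod 4), so (3/5) = +(5/3).
Reduce top mod 3: now compute (2/3).
Pull out 2: since 3 ≡ 3 (mod 8), (2/3) = -1.
Reached (1/3) = 1. Collecting the sign flips along the way, the symbol is +1.

1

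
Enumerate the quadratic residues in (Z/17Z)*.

1, 2, 4, 8, 9, 13, 15, 16

Square k = 1,…,8 (k and 17−k give the same square):
1²=1, 2²=4, 3²=9, 4²=16, 5²≡8, 6²≡2, 7²≡15, 8²≡13 (mod 17).
So the quadratic residues mod 17 are {1, 2, 4, 8, 9, 13, 15, 16}.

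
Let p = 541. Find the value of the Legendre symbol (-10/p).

Euler's criterion: (-10/541) ≡ 531^270 (mod 541).
531^2 ≡ 100 (mod 541)
531^4 ≡ 262 (mod 541)
531^8 ≡ 478 (mod 541)
531^16 ≡ 182 (mod 541)
531^32 ≡ 123 (mod 541)
531^64 ≡ 522 (mod 541)
531^128 ≡ 361 (mod 541)
531^256 ≡ 481 (mod 541)
531^270 = 531^(256+8+4+2) ≡ 540 (mod 541).
Result is 540 ≡ −1, so (-10/541) = −1.

-1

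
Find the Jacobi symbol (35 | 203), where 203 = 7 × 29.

Reciprocity: 35 ≡ 3 and 203 ≡ 3 (mod 4), so (35/203) = −(203/35).
Reduce top mod 35: now compute (28/35).
Pull out 2^2: since 35 ≡ 3 (mod 8), (2/35) = -1, so (2/35)^2 = +1.
Reciprocity: 7 ≡ 3 and 35 ≡ 3 (mod 4), so (7/35) = −(35/7).
Reduce top mod 7: now compute (0/7).
Top reduces to 0: gcd > 1, so the symbol is 0.

0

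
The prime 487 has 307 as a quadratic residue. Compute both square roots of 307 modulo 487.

Since 487 ≡ 3 (mod 4), a square root of 307 is 307^((487+1)/4) = 307^122 mod 487.
Repeated squaring: 307^2≡258, 307^4≡332, 307^8≡162, 307^16≡433, 307^32≡481, 307^64≡36 (mod 487).
307^122 = 307^(64+32+16+8+2) ≡ 116 (mod 487).
Check: 116² = 13456 ≡ 307 (mod 487). The two roots are 116 and 371.

116, 371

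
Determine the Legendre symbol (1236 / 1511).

1

Pull out 2^2: since 1511 ≡ 7 (mod 8), (2/1511) = +1, so (2/1511)^2 = +1.
Reciprocity: 309 ≡ 1 and 1511 ≡ 3 (mod 4), so (309/1511) = +(1511/309).
Reduce top mod 309: now compute (275/309).
Reciprocity: 275 ≡ 3 and 309 ≡ 1 (mod 4), so (275/309) = +(309/275).
Reduce top mod 275: now compute (34/275).
Pull out 2: since 275 ≡ 3 (mod 8), (2/275) = -1.
Reciprocity: 17 ≡ 1 and 275 ≡ 3 (mod 4), so (17/275) = +(275/17).
Reduce top mod 17: now compute (3/17).
Reciprocity: 3 ≡ 3 and 17 ≡ 1 (mod 4), so (3/17) = +(17/3).
Reduce top mod 3: now compute (2/3).
Pull out 2: since 3 ≡ 3 (mod 8), (2/3) = -1.
Reached (1/3) = 1. Collecting the sign flips along the way, the symbol is +1.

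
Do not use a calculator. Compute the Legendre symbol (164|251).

Pull out 2^2: since 251 ≡ 3 (mod 8), (2/251) = -1, so (2/251)^2 = +1.
Reciprocity: 41 ≡ 1 and 251 ≡ 3 (mod 4), so (41/251) = +(251/41).
Reduce top mod 41: now compute (5/41).
Reciprocity: 5 ≡ 1 and 41 ≡ 1 (mod 4), so (5/41) = +(41/5).
Reduce top mod 5: now compute (1/5).
Reached (1/5) = 1. Collecting the sign flips along the way, the symbol is +1.

1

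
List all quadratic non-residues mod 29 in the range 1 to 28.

2, 3, 8, 10, 11, 12, 14, 15, 17, 18, 19, 21, 26, 27

Square k = 1,…,14 (k and 29−k give the same square):
1²=1, 2²=4, 3²=9, 4²=16, 5²=25, 6²≡7, 7²≡20, 8²≡6, 9²≡23, 10²≡13, 11²≡5, 12²≡28, 13²≡24, 14²≡22 (mod 29).
The residues are {1, 4, 5, 6, 7, 9, 13, 16, 20, 22, 23, 24, 25, 28}; the non-residues are the remaining 14 nonzero classes.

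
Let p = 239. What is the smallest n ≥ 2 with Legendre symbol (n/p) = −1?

(2/239) = +1, so 2 is a residue.
(3/239) = +1, so 3 is a residue.
(4/239) = +1, so 4 is a residue.
(5/239) = +1, so 5 is a residue.
(6/239) = +1, so 6 is a residue.
(7/239) = −1, so 7 is the smallest positive non-residue mod 239.

7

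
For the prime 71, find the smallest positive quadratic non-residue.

7

(2/71) = +1, so 2 is a residue.
(3/71) = +1, so 3 is a residue.
(4/71) = +1, so 4 is a residue.
(5/71) = +1, so 5 is a residue.
(6/71) = +1, so 6 is a residue.
(7/71) = −1, so 7 is the smallest positive non-residue mod 71.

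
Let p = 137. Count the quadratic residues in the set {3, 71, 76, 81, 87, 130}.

4

(3/137) = -1 → non-residue.
(71/137) = -1 → non-residue.
(76/137) = +1 → QR.
(81/137) = +1 → QR.
(87/137) = +1 → QR.
(130/137) = +1 → QR.
Total quadratic residues among the 6: 4.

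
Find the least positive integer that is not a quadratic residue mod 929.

3

(2/929) = +1, so 2 is a residue.
(3/929) = −1, so 3 is the smallest positive non-residue mod 929.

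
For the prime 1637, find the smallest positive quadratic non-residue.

2

(2/1637) = −1, so 2 is the smallest positive non-residue mod 1637.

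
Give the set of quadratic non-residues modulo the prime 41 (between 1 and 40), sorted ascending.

Square k = 1,…,20 (k and 41−k give the same square):
1²=1, 2²=4, 3²=9, 4²=16, 5²=25, 6²=36, 7²≡8, 8²≡23, 9²≡40, 10²≡18, 11²≡39, 12²≡21, 13²≡5, 14²≡32, 15²≡20, 16²≡10, 17²≡2, 18²≡37, 19²≡33, 20²≡31 (mod 41).
The residues are {1, 2, 4, 5, 8, 9, 10, 16, 18, 20, 21, 23, 25, 31, 32, 33, 36, 37, 39, 40}; the non-residues are the remaining 20 nonzero classes.

3, 6, 7, 11, 12, 13, 14, 15, 17, 19, 22, 24, 26, 27, 28, 29, 30, 34, 35, 38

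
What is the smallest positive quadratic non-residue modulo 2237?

(2/2237) = −1, so 2 is the smallest positive non-residue mod 2237.

2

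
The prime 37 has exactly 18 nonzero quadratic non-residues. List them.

Square k = 1,…,18 (k and 37−k give the same square):
1²=1, 2²=4, 3²=9, 4²=16, 5²=25, 6²=36, 7²≡12, 8²≡27, 9²≡7, 10²≡26, 11²≡10, 12²≡33, 13²≡21, 14²≡11, 15²≡3, 16²≡34, 17²≡30, 18²≡28 (mod 37).
The residues are {1, 3, 4, 7, 9, 10, 11, 12, 16, 21, 25, 26, 27, 28, 30, 33, 34, 36}; the non-residues are the remaining 18 nonzero classes.

2, 5, 6, 8, 13, 14, 15, 17, 18, 19, 20, 22, 23, 24, 29, 31, 32, 35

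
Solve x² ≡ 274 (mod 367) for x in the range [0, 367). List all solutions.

Since 367 ≡ 3 (mod 4), a square root of 274 is 274^((367+1)/4) = 274^92 mod 367.
Repeated squaring: 274^2≡208, 274^4≡325, 274^8≡296, 274^16≡270, 274^32≡234, 274^64≡73 (mod 367).
274^92 = 274^(64+16+8+4) ≡ 170 (mod 367).
Check: 170² = 28900 ≡ 274 (mod 367). The two roots are 170 and 197.

170, 197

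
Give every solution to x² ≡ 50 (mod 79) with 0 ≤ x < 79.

Since 79 ≡ 3 (mod 4), a square root of 50 is 50^((79+1)/4) = 50^20 mod 79.
Repeated squaring: 50^2≡51, 50^4≡73, 50^8≡36, 50^16≡32 (mod 79).
50^20 = 50^(16+4) ≡ 45 (mod 79).
Check: 45² = 2025 ≡ 50 (mod 79). The two roots are 34 and 45.

34, 45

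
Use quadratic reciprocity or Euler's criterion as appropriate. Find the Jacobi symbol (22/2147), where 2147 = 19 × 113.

Pull out 2: since 2147 ≡ 3 (mod 8), (2/2147) = -1.
Reciprocity: 11 ≡ 3 and 2147 ≡ 3 (mod 4), so (11/2147) = −(2147/11).
Reduce top mod 11: now compute (2/11).
Pull out 2: since 11 ≡ 3 (mod 8), (2/11) = -1.
Reached (1/11) = 1. Collecting the sign flips along the way, the symbol is -1.

-1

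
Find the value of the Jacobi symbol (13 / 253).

-1

Reciprocity: 13 ≡ 1 and 253 ≡ 1 (mod 4), so (13/253) = +(253/13).
Reduce top mod 13: now compute (6/13).
Pull out 2: since 13 ≡ 5 (mod 8), (2/13) = -1.
Reciprocity: 3 ≡ 3 and 13 ≡ 1 (mod 4), so (3/13) = +(13/3).
Reduce top mod 3: now compute (1/3).
Reached (1/3) = 1. Collecting the sign flips along the way, the symbol is -1.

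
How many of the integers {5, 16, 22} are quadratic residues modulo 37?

1

(5/37) = -1 → non-residue.
(16/37) = +1 → QR.
(22/37) = -1 → non-residue.
Total quadratic residues among the 3: 1.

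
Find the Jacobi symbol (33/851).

-1

Reciprocity: 33 ≡ 1 and 851 ≡ 3 (mod 4), so (33/851) = +(851/33).
Reduce top mod 33: now compute (26/33).
Pull out 2: since 33 ≡ 1 (mod 8), (2/33) = +1.
Reciprocity: 13 ≡ 1 and 33 ≡ 1 (mod 4), so (13/33) = +(33/13).
Reduce top mod 13: now compute (7/13).
Reciprocity: 7 ≡ 3 and 13 ≡ 1 (mod 4), so (7/13) = +(13/7).
Reduce top mod 7: now compute (6/7).
Pull out 2: since 7 ≡ 7 (mod 8), (2/7) = +1.
Reciprocity: 3 ≡ 3 and 7 ≡ 3 (mod 4), so (3/7) = −(7/3).
Reduce top mod 3: now compute (1/3).
Reached (1/3) = 1. Collecting the sign flips along the way, the symbol is -1.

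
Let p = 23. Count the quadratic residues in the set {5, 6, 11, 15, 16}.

(5/23) = -1 → non-residue.
(6/23) = +1 → QR.
(11/23) = -1 → non-residue.
(15/23) = -1 → non-residue.
(16/23) = +1 → QR.
Total quadratic residues among the 5: 2.

2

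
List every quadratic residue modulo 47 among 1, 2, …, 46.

1,2,3,4,6,7,8,9,12,14,16,17,18,21,24,25,27,28,32,34,36,37,42

Square k = 1,…,23 (k and 47−k give the same square):
1²=1, 2²=4, 3²=9, 4²=16, 5²=25, 6²=36, 7²≡2, 8²≡17, 9²≡34, 10²≡6, 11²≡27, 12²≡3, 13²≡28, 14²≡8, 15²≡37, 16²≡21, 17²≡7, 18²≡42, 19²≡32, 20²≡24, 21²≡18, 22²≡14, 23²≡12 (mod 47).
So the quadratic residues mod 47 are {1, 2, 3, 4, 6, 7, 8, 9, 12, 14, 16, 17, 18, 21, 24, 25, 27, 28, 32, 34, 36, 37, 42}.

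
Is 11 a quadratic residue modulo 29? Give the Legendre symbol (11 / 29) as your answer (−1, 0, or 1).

Euler's criterion: (11/29) ≡ 11^14 (mod 29).
11^2 ≡ 5 (mod 29)
11^4 ≡ 25 (mod 29)
11^8 ≡ 16 (mod 29)
11^14 = 11^(8+4+2) ≡ 28 (mod 29).
Result is 28 ≡ −1, so (11/29) = −1.

-1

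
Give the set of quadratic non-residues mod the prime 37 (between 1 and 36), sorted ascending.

Square k = 1,…,18 (k and 37−k give the same square):
1²=1, 2²=4, 3²=9, 4²=16, 5²=25, 6²=36, 7²≡12, 8²≡27, 9²≡7, 10²≡26, 11²≡10, 12²≡33, 13²≡21, 14²≡11, 15²≡3, 16²≡34, 17²≡30, 18²≡28 (mod 37).
The residues are {1, 3, 4, 7, 9, 10, 11, 12, 16, 21, 25, 26, 27, 28, 30, 33, 34, 36}; the non-residues are the remaining 18 nonzero classes.

2, 5, 6, 8, 13, 14, 15, 17, 18, 19, 20, 22, 23, 24, 29, 31, 32, 35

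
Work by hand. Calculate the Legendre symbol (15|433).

Reciprocity: 15 ≡ 3 and 433 ≡ 1 (mod 4), so (15/433) = +(433/15).
Reduce top mod 15: now compute (13/15).
Reciprocity: 13 ≡ 1 and 15 ≡ 3 (mod 4), so (13/15) = +(15/13).
Reduce top mod 13: now compute (2/13).
Pull out 2: since 13 ≡ 5 (mod 8), (2/13) = -1.
Reached (1/13) = 1. Collecting the sign flips along the way, the symbol is -1.

-1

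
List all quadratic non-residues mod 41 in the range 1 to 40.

Square k = 1,…,20 (k and 41−k give the same square):
1²=1, 2²=4, 3²=9, 4²=16, 5²=25, 6²=36, 7²≡8, 8²≡23, 9²≡40, 10²≡18, 11²≡39, 12²≡21, 13²≡5, 14²≡32, 15²≡20, 16²≡10, 17²≡2, 18²≡37, 19²≡33, 20²≡31 (mod 41).
The residues are {1, 2, 4, 5, 8, 9, 10, 16, 18, 20, 21, 23, 25, 31, 32, 33, 36, 37, 39, 40}; the non-residues are the remaining 20 nonzero classes.

3, 6, 7, 11, 12, 13, 14, 15, 17, 19, 22, 24, 26, 27, 28, 29, 30, 34, 35, 38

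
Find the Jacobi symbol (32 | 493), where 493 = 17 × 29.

-1

Pull out 2^5: since 493 ≡ 5 (mod 8), (2/493) = -1, so (2/493)^5 = -1.
Reached (1/493) = 1. Collecting the sign flips along the way, the symbol is -1.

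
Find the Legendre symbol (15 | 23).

Euler's criterion: (15/23) ≡ 15^11 (mod 23).
15^2 ≡ 18 (mod 23)
15^4 ≡ 2 (mod 23)
15^8 ≡ 4 (mod 23)
15^11 = 15^(8+2+1) ≡ 22 (mod 23).
Result is 22 ≡ −1, so (15/23) = −1.

-1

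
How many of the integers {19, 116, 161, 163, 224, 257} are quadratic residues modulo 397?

5

(19/397) = +1 → QR.
(116/397) = +1 → QR.
(161/397) = -1 → non-residue.
(163/397) = +1 → QR.
(224/397) = +1 → QR.
(257/397) = +1 → QR.
Total quadratic residues among the 6: 5.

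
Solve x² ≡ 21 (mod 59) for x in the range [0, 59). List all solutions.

Since 59 ≡ 3 (mod 4), a square root of 21 is 21^((59+1)/4) = 21^15 mod 59.
Repeated squaring: 21^2≡28, 21^4≡17, 21^8≡53 (mod 59).
21^15 = 21^(8+4+2+1) ≡ 27 (mod 59).
Check: 27² = 729 ≡ 21 (mod 59). The two roots are 27 and 32.

27, 32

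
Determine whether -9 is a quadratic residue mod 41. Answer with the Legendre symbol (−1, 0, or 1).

1

Euler's criterion: (-9/41) ≡ 32^20 (mod 41).
32^2 ≡ 40 (mod 41)
32^4 ≡ 1 (mod 41)
32^8 ≡ 1 (mod 41)
32^16 ≡ 1 (mod 41)
32^20 = 32^(16+4) ≡ 1 (mod 41).
Result is 1, so (-9/41) = 1.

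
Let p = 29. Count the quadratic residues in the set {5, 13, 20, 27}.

(5/29) = +1 → QR.
(13/29) = +1 → QR.
(20/29) = +1 → QR.
(27/29) = -1 → non-residue.
Total quadratic residues among the 4: 3.

3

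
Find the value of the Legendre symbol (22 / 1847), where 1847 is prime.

1

Pull out 2: since 1847 ≡ 7 (mod 8), (2/1847) = +1.
Reciprocity: 11 ≡ 3 and 1847 ≡ 3 (mod 4), so (11/1847) = −(1847/11).
Reduce top mod 11: now compute (10/11).
Pull out 2: since 11 ≡ 3 (mod 8), (2/11) = -1.
Reciprocity: 5 ≡ 1 and 11 ≡ 3 (mod 4), so (5/11) = +(11/5).
Reduce top mod 5: now compute (1/5).
Reached (1/5) = 1. Collecting the sign flips along the way, the symbol is +1.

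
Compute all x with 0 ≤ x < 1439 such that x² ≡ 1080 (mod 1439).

Since 1439 ≡ 3 (mod 4), a square root of 1080 is 1080^((1439+1)/4) = 1080^360 mod 1439.
Repeated squaring: 1080^2≡810, 1080^4≡1355, 1080^8≡1300, 1080^16≡614, 1080^32≡1417, 1080^64≡484, 1080^128≡1138, 1080^256≡1383 (mod 1439).
1080^360 = 1080^(256+64+32+8) ≡ 929 (mod 1439).
Check: 929² = 863041 ≡ 1080 (mod 1439). The two roots are 510 and 929.

510, 929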